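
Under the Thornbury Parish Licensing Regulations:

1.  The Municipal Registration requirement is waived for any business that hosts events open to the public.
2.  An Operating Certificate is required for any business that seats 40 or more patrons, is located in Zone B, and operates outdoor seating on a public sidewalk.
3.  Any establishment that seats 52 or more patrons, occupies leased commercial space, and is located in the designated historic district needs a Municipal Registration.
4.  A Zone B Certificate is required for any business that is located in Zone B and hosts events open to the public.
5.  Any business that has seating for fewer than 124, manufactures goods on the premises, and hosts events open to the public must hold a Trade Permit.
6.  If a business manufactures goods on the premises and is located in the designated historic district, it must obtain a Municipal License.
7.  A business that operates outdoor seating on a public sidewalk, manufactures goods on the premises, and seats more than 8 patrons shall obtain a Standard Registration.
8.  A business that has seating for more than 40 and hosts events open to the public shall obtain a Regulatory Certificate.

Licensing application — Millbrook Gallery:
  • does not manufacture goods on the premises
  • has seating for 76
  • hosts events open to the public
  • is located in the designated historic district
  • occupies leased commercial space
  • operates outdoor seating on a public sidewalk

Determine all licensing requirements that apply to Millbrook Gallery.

1. hosts events open to the public → exempt from Municipal Registration.
2. seating 76 ≥ 40; is located in the designated historic district (not: is located in Zone B); operates outdoor seating on a public sidewalk → Operating Certificate not required.
3. seating 76 ≥ 52; occupies leased commercial space; is located in the designated historic district → Municipal Registration required.
4. is located in the designated historic district (not: is located in Zone B); hosts events open to the public → Zone B Certificate not required.
5. seating 76 < 124; does not manufacture goods on the premises; hosts events open to the public → Trade Permit not required.
6. does not manufacture goods on the premises; is located in the designated historic district → Municipal License not required.
7. operates outdoor seating on a public sidewalk; does not manufacture goods on the premises; seating 76 > 8 → Standard Registration not required.
8. seating 76 > 40; hosts events open to the public → Regulatory Certificate required.

Regulatory Certificate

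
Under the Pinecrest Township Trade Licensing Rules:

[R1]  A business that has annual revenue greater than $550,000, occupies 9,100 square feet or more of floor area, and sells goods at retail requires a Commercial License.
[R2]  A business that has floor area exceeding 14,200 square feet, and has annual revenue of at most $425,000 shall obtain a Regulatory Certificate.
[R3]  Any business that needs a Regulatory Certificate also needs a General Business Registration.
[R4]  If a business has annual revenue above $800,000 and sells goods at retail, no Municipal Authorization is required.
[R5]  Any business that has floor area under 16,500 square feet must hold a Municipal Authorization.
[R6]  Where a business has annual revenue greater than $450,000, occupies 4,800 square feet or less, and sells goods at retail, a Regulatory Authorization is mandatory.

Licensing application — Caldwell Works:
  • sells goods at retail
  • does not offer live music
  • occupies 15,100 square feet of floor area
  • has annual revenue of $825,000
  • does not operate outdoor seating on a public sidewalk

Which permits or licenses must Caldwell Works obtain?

Commercial License

[R1] revenue $825,000 > $550,000; floor area 15,100 square feet ≥ 9,100 square feet; sells goods at retail → Commercial License required.
[R2] floor area 15,100 square feet > 14,200 square feet; revenue $825,000 > $425,000 → Regulatory Certificate not required.
[R3] Regulatory Certificate is not required → no effect.
[R4] revenue $825,000 > $800,000; sells goods at retail → exempt from Municipal Authorization.
[R5] floor area 15,100 square feet < 16,500 square feet → Municipal Authorization required.
[R6] revenue $825,000 > $450,000; floor area 15,100 square feet > 4,800 square feet; sells goods at retail → Regulatory Authorization not required.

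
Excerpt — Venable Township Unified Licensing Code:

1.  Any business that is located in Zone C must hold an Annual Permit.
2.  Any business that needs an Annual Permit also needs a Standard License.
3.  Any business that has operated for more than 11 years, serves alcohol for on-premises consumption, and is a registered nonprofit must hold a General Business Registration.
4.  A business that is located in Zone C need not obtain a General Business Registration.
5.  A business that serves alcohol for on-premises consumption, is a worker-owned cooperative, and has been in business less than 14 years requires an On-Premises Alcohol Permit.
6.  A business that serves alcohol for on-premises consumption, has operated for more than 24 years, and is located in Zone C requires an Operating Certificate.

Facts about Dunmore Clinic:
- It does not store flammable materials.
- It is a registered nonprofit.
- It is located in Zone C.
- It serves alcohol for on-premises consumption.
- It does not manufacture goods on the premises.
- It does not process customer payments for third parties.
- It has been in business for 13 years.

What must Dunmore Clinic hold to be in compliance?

Annual Permit, Standard License

1. is located in Zone C → Annual Permit required.
2. Annual Permit is required → Standard License also required.
3. years in business 13 > 11; serves alcohol for on-premises consumption; is a registered nonprofit → General Business Registration required.
4. is located in Zone C → exempt from General Business Registration.
5. serves alcohol for on-premises consumption; is a registered nonprofit (not: is a worker-owned cooperative); years in business 13 < 14 → On-Premises Alcohol Permit not required.
6. serves alcohol for on-premises consumption; years in business 13 ≤ 24; is located in Zone C → Operating Certificate not required.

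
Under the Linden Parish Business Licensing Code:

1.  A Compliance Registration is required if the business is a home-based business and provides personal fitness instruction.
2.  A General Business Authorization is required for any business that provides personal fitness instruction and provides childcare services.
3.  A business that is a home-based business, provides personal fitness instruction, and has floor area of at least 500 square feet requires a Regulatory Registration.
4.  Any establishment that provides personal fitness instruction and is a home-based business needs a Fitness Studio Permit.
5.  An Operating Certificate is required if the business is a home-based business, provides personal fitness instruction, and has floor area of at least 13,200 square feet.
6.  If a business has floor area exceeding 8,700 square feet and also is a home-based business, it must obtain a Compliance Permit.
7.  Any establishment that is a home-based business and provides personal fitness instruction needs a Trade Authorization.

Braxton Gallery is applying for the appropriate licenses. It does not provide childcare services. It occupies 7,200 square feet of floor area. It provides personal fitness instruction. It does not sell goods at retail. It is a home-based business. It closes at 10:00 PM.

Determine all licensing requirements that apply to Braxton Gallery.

Compliance Registration, Fitness Studio Permit, Regulatory Registration, Trade Authorization

1. is a home-based business; provides personal fitness instruction → Compliance Registration required.
2. provides personal fitness instruction; does not provide childcare services → General Business Authorization not required.
3. is a home-based business; provides personal fitness instruction; floor area 7,200 square feet ≥ 500 square feet → Regulatory Registration required.
4. provides personal fitness instruction; is a home-based business → Fitness Studio Permit required.
5. is a home-based business; provides personal fitness instruction; floor area 7,200 square feet < 13,200 square feet → Operating Certificate not required.
6. floor area 7,200 square feet ≤ 8,700 square feet; is a home-based business → Compliance Permit not required.
7. is a home-based business; provides personal fitness instruction → Trade Authorization required.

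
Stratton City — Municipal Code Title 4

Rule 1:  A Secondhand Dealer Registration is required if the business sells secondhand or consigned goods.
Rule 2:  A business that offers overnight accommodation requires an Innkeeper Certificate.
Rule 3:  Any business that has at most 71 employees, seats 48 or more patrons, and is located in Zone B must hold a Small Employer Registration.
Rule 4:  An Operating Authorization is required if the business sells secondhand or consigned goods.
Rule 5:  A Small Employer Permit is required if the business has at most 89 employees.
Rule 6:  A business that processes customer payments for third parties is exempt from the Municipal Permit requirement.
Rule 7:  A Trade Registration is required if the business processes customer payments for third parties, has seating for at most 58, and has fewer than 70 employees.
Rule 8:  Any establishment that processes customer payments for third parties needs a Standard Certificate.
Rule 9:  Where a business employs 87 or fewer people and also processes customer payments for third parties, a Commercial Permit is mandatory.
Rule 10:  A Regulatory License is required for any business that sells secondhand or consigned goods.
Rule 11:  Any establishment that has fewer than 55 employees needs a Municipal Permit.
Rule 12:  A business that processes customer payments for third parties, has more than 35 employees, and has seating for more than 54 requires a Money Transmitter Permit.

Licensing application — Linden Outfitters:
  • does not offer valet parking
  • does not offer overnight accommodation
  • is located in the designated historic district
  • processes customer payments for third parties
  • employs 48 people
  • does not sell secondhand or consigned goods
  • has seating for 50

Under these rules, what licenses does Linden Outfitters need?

Commercial Permit, Small Employer Permit, Standard Certificate, Trade Registration

Rule 1: does not sell secondhand or consigned goods → Secondhand Dealer Registration not required.
Rule 2: does not offer overnight accommodation → Innkeeper Certificate not required.
Rule 3: employees 48 ≤ 71; seating 50 ≥ 48; is located in the designated historic district (not: is located in Zone B) → Small Employer Registration not required.
Rule 4: does not sell secondhand or consigned goods → Operating Authorization not required.
Rule 5: employees 48 ≤ 89 → Small Employer Permit required.
Rule 6: processes customer payments for third parties → exempt from Municipal Permit.
Rule 7: processes customer payments for third parties; seating 50 ≤ 58; employees 48 < 70 → Trade Registration required.
Rule 8: processes customer payments for third parties → Standard Certificate required.
Rule 9: employees 48 ≤ 87; processes customer payments for third parties → Commercial Permit required.
Rule 10: does not sell secondhand or consigned goods → Regulatory License not required.
Rule 11: employees 48 < 55 → Municipal Permit required.
Rule 12: processes customer payments for third parties; employees 48 > 35; seating 50 ≤ 54 → Money Transmitter Permit not required.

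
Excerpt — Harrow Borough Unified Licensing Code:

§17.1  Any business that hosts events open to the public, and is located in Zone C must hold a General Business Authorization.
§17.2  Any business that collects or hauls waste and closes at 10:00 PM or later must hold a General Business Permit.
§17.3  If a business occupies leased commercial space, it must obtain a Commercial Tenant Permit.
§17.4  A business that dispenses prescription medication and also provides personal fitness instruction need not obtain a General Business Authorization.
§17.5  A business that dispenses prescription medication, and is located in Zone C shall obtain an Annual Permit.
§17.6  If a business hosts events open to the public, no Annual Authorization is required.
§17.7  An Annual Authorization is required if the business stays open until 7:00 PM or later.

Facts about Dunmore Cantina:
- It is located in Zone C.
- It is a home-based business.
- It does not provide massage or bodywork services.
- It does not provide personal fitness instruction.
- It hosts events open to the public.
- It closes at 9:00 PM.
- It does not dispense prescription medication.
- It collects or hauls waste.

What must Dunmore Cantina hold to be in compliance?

General Business Authorization

§17.1 hosts events open to the public; is located in Zone C → General Business Authorization required.
§17.2 collects or hauls waste; closes 9:00 PM, at/before 10:00 PM → General Business Permit not required.
§17.3 is a home-based business (not: occupies leased commercial space) → Commercial Tenant Permit not required.
§17.4 does not dispense prescription medication; does not provide personal fitness instruction → General Business Authorization exemption does not apply.
§17.5 does not dispense prescription medication; is located in Zone C → Annual Permit not required.
§17.6 hosts events open to the public → exempt from Annual Authorization.
§17.7 closes 9:00 PM, after 7:00 PM → Annual Authorization required.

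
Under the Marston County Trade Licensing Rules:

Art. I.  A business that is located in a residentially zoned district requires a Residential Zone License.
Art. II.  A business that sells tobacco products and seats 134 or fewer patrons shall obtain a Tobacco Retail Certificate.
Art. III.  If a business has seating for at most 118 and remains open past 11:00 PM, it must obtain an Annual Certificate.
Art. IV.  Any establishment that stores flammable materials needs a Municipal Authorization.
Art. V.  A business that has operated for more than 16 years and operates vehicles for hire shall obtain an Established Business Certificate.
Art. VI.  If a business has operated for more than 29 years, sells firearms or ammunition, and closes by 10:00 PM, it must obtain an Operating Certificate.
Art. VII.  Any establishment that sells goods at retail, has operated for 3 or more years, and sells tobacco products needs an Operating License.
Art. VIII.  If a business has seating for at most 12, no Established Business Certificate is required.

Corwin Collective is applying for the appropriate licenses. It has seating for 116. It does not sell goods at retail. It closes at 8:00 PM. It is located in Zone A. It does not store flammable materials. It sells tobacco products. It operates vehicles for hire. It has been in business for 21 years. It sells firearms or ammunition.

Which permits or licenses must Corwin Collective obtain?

Established Business Certificate, Tobacco Retail Certificate

Art. I. is located in Zone A (not: is located in a residentially zoned district) → Residential Zone License not required.
Art. II. sells tobacco products; seating 116 ≤ 134 → Tobacco Retail Certificate required.
Art. III. seating 116 ≤ 118; closes 8:00 PM, at/before 11:00 PM → Annual Certificate not required.
Art. IV. does not store flammable materials → Municipal Authorization not required.
Art. V. years in business 21 > 16; operates vehicles for hire → Established Business Certificate required.
Art. VI. years in business 21 ≤ 29; sells firearms or ammunition; closes 8:00 PM, at/before 10:00 PM → Operating Certificate not required.
Art. VII. does not sell goods at retail; years in business 21 ≥ 3; sells tobacco products → Operating License not required.
Art. VIII. seating 116 > 12 → Established Business Certificate exemption does not apply.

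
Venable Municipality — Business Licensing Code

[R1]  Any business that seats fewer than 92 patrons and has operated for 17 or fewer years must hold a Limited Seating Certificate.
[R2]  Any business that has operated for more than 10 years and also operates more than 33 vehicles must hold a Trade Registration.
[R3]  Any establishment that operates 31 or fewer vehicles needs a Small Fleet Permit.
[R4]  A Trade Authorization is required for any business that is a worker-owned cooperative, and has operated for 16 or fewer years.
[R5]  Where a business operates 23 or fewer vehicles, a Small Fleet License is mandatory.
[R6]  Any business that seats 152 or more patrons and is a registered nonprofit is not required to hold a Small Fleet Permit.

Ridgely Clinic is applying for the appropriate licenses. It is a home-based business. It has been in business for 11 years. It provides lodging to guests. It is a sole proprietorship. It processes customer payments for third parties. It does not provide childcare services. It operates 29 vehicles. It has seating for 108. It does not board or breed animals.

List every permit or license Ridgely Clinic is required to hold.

Small Fleet Permit

[R1] seating 108 ≥ 92; years in business 11 ≤ 17 → Limited Seating Certificate not required.
[R2] years in business 11 > 10; vehicles 29 ≤ 33 → Trade Registration not required.
[R3] vehicles 29 ≤ 31 → Small Fleet Permit required.
[R4] is a sole proprietorship (not: is a worker-owned cooperative); years in business 11 ≤ 16 → Trade Authorization not required.
[R5] vehicles 29 > 23 → Small Fleet License not required.
[R6] seating 108 < 152; is a sole proprietorship (not: is a registered nonprofit) → Small Fleet Permit exemption does not apply.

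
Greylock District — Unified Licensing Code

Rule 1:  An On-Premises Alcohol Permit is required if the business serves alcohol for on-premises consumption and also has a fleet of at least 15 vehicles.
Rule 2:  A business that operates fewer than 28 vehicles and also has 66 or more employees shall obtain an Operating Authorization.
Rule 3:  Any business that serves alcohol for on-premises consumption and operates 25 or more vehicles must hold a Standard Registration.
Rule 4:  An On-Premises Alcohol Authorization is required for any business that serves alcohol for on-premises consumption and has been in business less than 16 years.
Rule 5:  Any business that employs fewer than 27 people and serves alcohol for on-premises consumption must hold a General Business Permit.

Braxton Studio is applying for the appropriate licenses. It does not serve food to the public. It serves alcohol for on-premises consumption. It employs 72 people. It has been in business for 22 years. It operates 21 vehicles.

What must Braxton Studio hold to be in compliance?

Rule 1: serves alcohol for on-premises consumption; vehicles 21 ≥ 15 → On-Premises Alcohol Permit required.
Rule 2: vehicles 21 < 28; employees 72 ≥ 66 → Operating Authorization required.
Rule 3: serves alcohol for on-premises consumption; vehicles 21 < 25 → Standard Registration not required.
Rule 4: serves alcohol for on-premises consumption; years in business 22 ≥ 16 → On-Premises Alcohol Authorization not required.
Rule 5: employees 72 ≥ 27; serves alcohol for on-premises consumption → General Business Permit not required.

On-Premises Alcohol Permit, Operating Authorization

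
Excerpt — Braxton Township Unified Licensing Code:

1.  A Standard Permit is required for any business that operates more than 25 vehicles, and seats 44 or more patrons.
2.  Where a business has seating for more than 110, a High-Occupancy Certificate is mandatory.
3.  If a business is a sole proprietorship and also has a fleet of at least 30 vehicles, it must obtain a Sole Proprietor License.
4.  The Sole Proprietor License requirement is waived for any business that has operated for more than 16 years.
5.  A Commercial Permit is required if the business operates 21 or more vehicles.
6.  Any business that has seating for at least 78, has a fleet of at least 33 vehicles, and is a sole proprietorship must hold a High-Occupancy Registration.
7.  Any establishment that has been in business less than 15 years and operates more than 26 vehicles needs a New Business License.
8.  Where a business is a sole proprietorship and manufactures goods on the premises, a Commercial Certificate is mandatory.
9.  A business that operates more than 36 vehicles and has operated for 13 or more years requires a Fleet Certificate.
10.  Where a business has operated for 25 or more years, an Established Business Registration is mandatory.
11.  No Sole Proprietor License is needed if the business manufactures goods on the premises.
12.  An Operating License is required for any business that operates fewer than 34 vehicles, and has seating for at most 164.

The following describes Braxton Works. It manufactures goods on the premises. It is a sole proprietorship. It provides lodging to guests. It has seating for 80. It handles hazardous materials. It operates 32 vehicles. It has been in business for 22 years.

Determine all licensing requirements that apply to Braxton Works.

1. vehicles 32 > 25; seating 80 ≥ 44 → Standard Permit required.
2. seating 80 ≤ 110 → High-Occupancy Certificate not required.
3. is a sole proprietorship; vehicles 32 ≥ 30 → Sole Proprietor License required.
4. years in business 22 > 16 → exempt from Sole Proprietor License.
5. vehicles 32 ≥ 21 → Commercial Permit required.
6. seating 80 ≥ 78; vehicles 32 < 33; is a sole proprietorship → High-Occupancy Registration not required.
7. years in business 22 ≥ 15; vehicles 32 > 26 → New Business License not required.
8. is a sole proprietorship; manufactures goods on the premises → Commercial Certificate required.
9. vehicles 32 ≤ 36; years in business 22 ≥ 13 → Fleet Certificate not required.
10. years in business 22 < 25 → Established Business Registration not required.
11. manufactures goods on the premises → exempt from Sole Proprietor License.
12. vehicles 32 < 34; seating 80 ≤ 164 → Operating License required.

Commercial Certificate, Commercial Permit, Operating License, Standard Permit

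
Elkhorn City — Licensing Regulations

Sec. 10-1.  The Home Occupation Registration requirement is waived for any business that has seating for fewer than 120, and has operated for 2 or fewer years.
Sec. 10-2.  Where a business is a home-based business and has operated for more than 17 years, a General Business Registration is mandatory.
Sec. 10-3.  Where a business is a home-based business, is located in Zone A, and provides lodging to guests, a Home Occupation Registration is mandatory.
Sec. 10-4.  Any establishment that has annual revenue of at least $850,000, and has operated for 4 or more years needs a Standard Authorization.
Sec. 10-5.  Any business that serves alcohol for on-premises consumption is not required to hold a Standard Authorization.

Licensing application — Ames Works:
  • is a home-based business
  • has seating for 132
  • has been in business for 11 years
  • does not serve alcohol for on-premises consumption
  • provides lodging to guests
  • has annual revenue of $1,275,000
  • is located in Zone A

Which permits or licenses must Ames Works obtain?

Home Occupation Registration, Standard Authorization

Sec. 10-1. seating 132 ≥ 120; years in business 11 > 2 → Home Occupation Registration exemption does not apply.
Sec. 10-2. is a home-based business; years in business 11 ≤ 17 → General Business Registration not required.
Sec. 10-3. is a home-based business; is located in Zone A; provides lodging to guests → Home Occupation Registration required.
Sec. 10-4. revenue $1,275,000 ≥ $850,000; years in business 11 ≥ 4 → Standard Authorization required.
Sec. 10-5. does not serve alcohol for on-premises consumption → Standard Authorization exemption does not apply.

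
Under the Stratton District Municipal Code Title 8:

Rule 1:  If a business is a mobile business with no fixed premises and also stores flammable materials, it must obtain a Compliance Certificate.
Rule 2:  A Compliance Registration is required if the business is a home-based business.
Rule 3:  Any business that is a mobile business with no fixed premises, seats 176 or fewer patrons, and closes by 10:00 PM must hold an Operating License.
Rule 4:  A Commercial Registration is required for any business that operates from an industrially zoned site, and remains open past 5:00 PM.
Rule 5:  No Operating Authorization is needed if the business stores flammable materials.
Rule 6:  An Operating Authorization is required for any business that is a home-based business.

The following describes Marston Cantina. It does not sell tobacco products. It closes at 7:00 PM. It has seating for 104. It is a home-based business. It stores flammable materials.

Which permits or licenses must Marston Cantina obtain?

Compliance Registration

Rule 1: is a home-based business (not: is a mobile business with no fixed premises); stores flammable materials → Compliance Certificate not required.
Rule 2: is a home-based business → Compliance Registration required.
Rule 3: is a home-based business (not: is a mobile business with no fixed premises); seating 104 ≤ 176; closes 7:00 PM, at/before 10:00 PM → Operating License not required.
Rule 4: is a home-based business (not: operates from an industrially zoned site); closes 7:00 PM, after 5:00 PM → Commercial Registration not required.
Rule 5: stores flammable materials → exempt from Operating Authorization.
Rule 6: is a home-based business → Operating Authorization required.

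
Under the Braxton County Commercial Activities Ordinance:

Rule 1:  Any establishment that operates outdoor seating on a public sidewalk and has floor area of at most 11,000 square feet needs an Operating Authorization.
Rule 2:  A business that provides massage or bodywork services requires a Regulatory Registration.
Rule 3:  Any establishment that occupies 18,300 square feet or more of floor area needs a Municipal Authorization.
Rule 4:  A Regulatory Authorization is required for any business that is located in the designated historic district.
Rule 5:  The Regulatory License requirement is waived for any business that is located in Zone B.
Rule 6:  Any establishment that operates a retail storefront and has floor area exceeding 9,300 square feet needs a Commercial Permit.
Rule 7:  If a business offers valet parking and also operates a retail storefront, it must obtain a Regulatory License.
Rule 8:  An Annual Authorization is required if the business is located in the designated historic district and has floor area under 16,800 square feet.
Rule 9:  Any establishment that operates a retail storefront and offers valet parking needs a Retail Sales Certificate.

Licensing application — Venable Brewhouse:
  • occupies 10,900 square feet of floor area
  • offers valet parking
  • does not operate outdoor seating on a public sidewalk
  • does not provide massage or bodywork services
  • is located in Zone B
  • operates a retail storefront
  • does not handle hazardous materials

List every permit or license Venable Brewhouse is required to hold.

Commercial Permit, Retail Sales Certificate

Rule 1: does not operate outdoor seating on a public sidewalk; floor area 10,900 square feet ≤ 11,000 square feet → Operating Authorization not required.
Rule 2: does not provide massage or bodywork services → Regulatory Registration not required.
Rule 3: floor area 10,900 square feet < 18,300 square feet → Municipal Authorization not required.
Rule 4: is located in Zone B (not: is located in the designated historic district) → Regulatory Authorization not required.
Rule 5: is located in Zone B → exempt from Regulatory License.
Rule 6: operates a retail storefront; floor area 10,900 square feet > 9,300 square feet → Commercial Permit required.
Rule 7: offers valet parking; operates a retail storefront → Regulatory License required.
Rule 8: is located in Zone B (not: is located in the designated historic district); floor area 10,900 square feet < 16,800 square feet → Annual Authorization not required.
Rule 9: operates a retail storefront; offers valet parking → Retail Sales Certificate required.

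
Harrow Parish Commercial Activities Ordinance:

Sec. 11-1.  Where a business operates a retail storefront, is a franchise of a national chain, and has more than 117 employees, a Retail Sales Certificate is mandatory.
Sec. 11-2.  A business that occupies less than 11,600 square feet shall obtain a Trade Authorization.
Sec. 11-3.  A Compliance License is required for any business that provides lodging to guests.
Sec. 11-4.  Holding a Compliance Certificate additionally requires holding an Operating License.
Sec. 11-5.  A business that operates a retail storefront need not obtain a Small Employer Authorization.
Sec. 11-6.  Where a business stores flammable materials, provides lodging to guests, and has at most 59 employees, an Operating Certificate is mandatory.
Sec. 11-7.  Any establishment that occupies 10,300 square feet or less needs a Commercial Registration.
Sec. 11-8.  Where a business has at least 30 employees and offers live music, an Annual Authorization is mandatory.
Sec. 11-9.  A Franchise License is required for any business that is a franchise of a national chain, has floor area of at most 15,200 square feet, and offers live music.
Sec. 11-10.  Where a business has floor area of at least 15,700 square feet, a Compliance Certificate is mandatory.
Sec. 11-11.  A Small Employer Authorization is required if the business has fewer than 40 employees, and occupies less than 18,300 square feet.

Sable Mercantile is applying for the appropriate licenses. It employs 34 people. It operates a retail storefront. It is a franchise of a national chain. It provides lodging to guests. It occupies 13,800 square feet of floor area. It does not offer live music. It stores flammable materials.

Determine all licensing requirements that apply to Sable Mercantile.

Compliance License, Operating Certificate

Sec. 11-1. operates a retail storefront; is a franchise of a national chain; employees 34 ≤ 117 → Retail Sales Certificate not required.
Sec. 11-2. floor area 13,800 square feet ≥ 11,600 square feet → Trade Authorization not required.
Sec. 11-3. provides lodging to guests → Compliance License required.
Sec. 11-4. Compliance Certificate is not required → no effect.
Sec. 11-5. operates a retail storefront → exempt from Small Employer Authorization.
Sec. 11-6. stores flammable materials; provides lodging to guests; employees 34 ≤ 59 → Operating Certificate required.
Sec. 11-7. floor area 13,800 square feet > 10,300 square feet → Commercial Registration not required.
Sec. 11-8. employees 34 ≥ 30; does not offer live music → Annual Authorization not required.
Sec. 11-9. is a franchise of a national chain; floor area 13,800 square feet ≤ 15,200 square feet; does not offer live music → Franchise License not required.
Sec. 11-10. floor area 13,800 square feet < 15,700 square feet → Compliance Certificate not required.
Sec. 11-11. employees 34 < 40; floor area 13,800 square feet < 18,300 square feet → Small Employer Authorization required.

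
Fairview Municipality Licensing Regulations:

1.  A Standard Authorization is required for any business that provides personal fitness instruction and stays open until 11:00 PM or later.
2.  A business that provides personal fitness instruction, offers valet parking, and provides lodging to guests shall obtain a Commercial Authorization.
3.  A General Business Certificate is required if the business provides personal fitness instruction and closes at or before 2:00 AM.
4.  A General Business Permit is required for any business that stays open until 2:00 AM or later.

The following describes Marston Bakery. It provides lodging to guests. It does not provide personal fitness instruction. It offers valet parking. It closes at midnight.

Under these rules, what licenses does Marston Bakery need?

None

1. does not provide personal fitness instruction; closes midnight, after 11:00 PM → Standard Authorization not required.
2. does not provide personal fitness instruction; offers valet parking; provides lodging to guests → Commercial Authorization not required.
3. does not provide personal fitness instruction; closes midnight, at/before 2:00 AM → General Business Certificate not required.
4. closes midnight, at/before 2:00 AM → General Business Permit not required.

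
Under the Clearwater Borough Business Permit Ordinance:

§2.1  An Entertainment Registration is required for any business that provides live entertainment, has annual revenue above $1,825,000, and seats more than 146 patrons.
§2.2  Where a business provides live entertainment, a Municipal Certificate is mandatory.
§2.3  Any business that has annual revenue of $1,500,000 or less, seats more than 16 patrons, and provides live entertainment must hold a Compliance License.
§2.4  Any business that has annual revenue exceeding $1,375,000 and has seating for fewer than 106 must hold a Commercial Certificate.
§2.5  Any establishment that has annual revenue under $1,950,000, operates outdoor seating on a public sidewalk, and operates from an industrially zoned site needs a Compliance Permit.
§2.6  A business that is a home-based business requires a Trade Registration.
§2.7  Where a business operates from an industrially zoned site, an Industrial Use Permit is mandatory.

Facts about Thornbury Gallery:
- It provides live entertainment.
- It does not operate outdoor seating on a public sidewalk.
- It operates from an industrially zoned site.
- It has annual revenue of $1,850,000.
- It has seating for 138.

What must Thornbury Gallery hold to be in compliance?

Industrial Use Permit, Municipal Certificate

§2.1 provides live entertainment; revenue $1,850,000 > $1,825,000; seating 138 ≤ 146 → Entertainment Registration not required.
§2.2 provides live entertainment → Municipal Certificate required.
§2.3 revenue $1,850,000 > $1,500,000; seating 138 > 16; provides live entertainment → Compliance License not required.
§2.4 revenue $1,850,000 > $1,375,000; seating 138 ≥ 106 → Commercial Certificate not required.
§2.5 revenue $1,850,000 < $1,950,000; does not operate outdoor seating on a public sidewalk; operates from an industrially zoned site → Compliance Permit not required.
§2.6 operates from an industrially zoned site (not: is a home-based business) → Trade Registration not required.
§2.7 operates from an industrially zoned site → Industrial Use Permit required.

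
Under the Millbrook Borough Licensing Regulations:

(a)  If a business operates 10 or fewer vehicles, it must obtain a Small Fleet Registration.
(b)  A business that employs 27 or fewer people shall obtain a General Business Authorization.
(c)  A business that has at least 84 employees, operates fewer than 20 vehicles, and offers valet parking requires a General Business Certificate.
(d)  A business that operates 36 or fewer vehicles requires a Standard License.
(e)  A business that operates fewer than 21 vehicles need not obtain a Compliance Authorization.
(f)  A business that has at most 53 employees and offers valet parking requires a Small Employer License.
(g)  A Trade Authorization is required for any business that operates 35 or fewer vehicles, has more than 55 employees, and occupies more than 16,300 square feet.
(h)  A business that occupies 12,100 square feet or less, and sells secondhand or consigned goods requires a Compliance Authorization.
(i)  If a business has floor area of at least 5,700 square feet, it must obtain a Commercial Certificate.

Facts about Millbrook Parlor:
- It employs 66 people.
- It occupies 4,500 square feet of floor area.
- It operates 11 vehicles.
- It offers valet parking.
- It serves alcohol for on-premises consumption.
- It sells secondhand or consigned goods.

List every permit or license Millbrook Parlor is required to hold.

Standard License

(a) vehicles 11 > 10 → Small Fleet Registration not required.
(b) employees 66 > 27 → General Business Authorization not required.
(c) employees 66 < 84; vehicles 11 < 20; offers valet parking → General Business Certificate not required.
(d) vehicles 11 ≤ 36 → Standard License required.
(e) vehicles 11 < 21 → exempt from Compliance Authorization.
(f) employees 66 > 53; offers valet parking → Small Employer License not required.
(g) vehicles 11 ≤ 35; employees 66 > 55; floor area 4,500 square feet ≤ 16,300 square feet → Trade Authorization not required.
(h) floor area 4,500 square feet ≤ 12,100 square feet; sells secondhand or consigned goods → Compliance Authorization required.
(i) floor area 4,500 square feet < 5,700 square feet → Commercial Certificate not required.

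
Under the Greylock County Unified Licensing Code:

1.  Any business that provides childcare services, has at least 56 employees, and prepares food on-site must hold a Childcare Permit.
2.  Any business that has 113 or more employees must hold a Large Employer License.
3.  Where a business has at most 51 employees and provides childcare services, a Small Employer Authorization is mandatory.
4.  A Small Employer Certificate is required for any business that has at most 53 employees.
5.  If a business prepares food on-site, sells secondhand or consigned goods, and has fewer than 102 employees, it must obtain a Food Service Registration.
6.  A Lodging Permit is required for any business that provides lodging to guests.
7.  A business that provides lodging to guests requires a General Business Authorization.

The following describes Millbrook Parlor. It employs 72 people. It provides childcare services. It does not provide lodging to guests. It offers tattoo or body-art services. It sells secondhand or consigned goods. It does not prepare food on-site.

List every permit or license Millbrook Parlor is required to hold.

None

1. provides childcare services; employees 72 ≥ 56; does not prepare food on-site → Childcare Permit not required.
2. employees 72 < 113 → Large Employer License not required.
3. employees 72 > 51; provides childcare services → Small Employer Authorization not required.
4. employees 72 > 53 → Small Employer Certificate not required.
5. does not prepare food on-site; sells secondhand or consigned goods; employees 72 < 102 → Food Service Registration not required.
6. does not provide lodging to guests → Lodging Permit not required.
7. does not provide lodging to guests → General Business Authorization not required.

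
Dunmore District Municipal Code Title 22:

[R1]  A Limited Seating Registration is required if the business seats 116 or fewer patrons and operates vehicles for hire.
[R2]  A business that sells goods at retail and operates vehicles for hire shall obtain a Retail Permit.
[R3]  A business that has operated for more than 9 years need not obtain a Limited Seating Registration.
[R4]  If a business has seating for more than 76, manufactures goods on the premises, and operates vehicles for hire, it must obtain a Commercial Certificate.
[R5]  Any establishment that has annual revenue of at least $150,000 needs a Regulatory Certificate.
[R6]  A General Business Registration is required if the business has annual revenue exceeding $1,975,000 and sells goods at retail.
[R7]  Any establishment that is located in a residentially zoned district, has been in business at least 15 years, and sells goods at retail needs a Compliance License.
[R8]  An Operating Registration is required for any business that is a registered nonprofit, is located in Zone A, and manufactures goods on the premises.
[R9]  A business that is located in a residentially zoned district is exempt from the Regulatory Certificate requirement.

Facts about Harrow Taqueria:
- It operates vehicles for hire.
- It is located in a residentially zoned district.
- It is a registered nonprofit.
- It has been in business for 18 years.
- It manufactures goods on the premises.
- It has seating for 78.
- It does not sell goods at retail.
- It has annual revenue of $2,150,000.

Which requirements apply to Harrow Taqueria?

[R1] seating 78 ≤ 116; operates vehicles for hire → Limited Seating Registration required.
[R2] does not sell goods at retail; operates vehicles for hire → Retail Permit not required.
[R3] years in business 18 > 9 → exempt from Limited Seating Registration.
[R4] seating 78 > 76; manufactures goods on the premises; operates vehicles for hire → Commercial Certificate required.
[R5] revenue $2,150,000 ≥ $150,000 → Regulatory Certificate required.
[R6] revenue $2,150,000 > $1,975,000; does not sell goods at retail → General Business Registration not required.
[R7] is located in a residentially zoned district; years in business 18 ≥ 15; does not sell goods at retail → Compliance License not required.
[R8] is a registered nonprofit; is located in a residentially zoned district (not: is located in Zone A); manufactures goods on the premises → Operating Registration not required.
[R9] is located in a residentially zoned district → exempt from Regulatory Certificate.

Commercial Certificate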